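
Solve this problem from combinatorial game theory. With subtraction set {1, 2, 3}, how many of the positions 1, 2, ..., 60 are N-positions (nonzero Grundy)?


Subtraction set S = {1, 2, 3}, so G(n) = n mod 4.
G(n) = 0 when n is a multiple of 4.
Multiples of 4 in [1, 60]: 15
N-positions (nonzero Grundy) = 60 - 15 = 45

45


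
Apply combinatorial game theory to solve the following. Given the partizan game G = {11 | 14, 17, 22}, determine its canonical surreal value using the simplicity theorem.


Left options: {11}, max = 11
Right options: {14, 17, 22}, min = 14
All options are numbers and max(Left) < min(Right), so by the simplicity theorem the value is the simplest (earliest-born) number strictly between 11 and 14.
Integers 12 through 13 all lie strictly between 11 and 14.
Among integers, the simplest (lowest birthday = smallest |n|; 0 is born on day 0, +-n on day n) is 12.
No non-integer in the interval can be simpler: if x is a non-integer in the interval, then floor(x) or ceil(x) also lies in the interval (the interval contains an integer), and both are proper prefixes of x's sign expansion, i.e. born earlier. So the game value is 12.
Game value = 12

12


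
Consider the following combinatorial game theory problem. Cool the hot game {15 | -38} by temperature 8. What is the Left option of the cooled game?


Original game: {15 | -38} (a switch {a | b} with a > b).
Cooling by t (for t below the temperature (a - b)/2 = 53/2) taxes each move by t: {a | b} cooled by t is {a - t | b + t}.
Cooling amount: t = 8
Cooled Left option: 15 - 8 = 7
Cooled Right option: -38 + 8 = -30
Cooled game: {7 | -30}
Left option = 7

7


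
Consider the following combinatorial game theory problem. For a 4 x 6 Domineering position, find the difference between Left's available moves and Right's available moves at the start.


Board is 4 x 6 (rows x cols).
Left (vertical) placements: (rows-1) * cols = 3 * 6 = 18
Right (horizontal) placements: rows * (cols-1) = 4 * 5 = 20
Advantage = Left - Right = 18 - 20 = -2

-2


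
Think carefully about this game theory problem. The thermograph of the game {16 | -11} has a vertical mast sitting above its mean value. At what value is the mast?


Game = {16 | -11}, a switch {a | b} with numbers a > b.
Its thermograph has left wall a - t and right wall b + t, which meet at t = (a - b)/2, where both equal (a + b)/2. So the mast (mean value) is at (a + b)/2.
Mean = (16 + (-11))/2 = 5/2 = 5/2

5/2


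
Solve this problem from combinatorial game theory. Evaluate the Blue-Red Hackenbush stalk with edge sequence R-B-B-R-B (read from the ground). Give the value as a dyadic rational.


Edges (from ground): R-B-B-R-B
By Berlekamp's sign-expansion rule, a Blue-Red Hackenbush stalk has the value of the surreal number whose sign sequence is the edge sequence with B -> + and R -> -.
Sign sequence: -++-+
Trace the sign expansion in the surreal number tree, starting from 0:
Edge 1: R (sign -) -> bounds (-inf, 0), value = -1
Edge 2: B (sign +) -> bounds (-1, 0), value = -1/2
Edge 3: B (sign +) -> bounds (-1/2, 0), value = -1/4
Edge 4: R (sign -) -> bounds (-1/2, -1/4), value = -3/8
Edge 5: B (sign +) -> bounds (-3/8, -1/4), value = -5/16
Game value = -5/16

-5/16


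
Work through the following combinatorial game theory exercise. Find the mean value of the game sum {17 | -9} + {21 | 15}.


G1 = {17 | -9}, G2 = {21 | 15}
Each is a switch {a | b} with numbers a > b; its mean value is (a + b)/2, and mean value is additive over game sums: m(G1 + G2) = m(G1) + m(G2).
Mean of G1 = (17 + (-9))/2 = 8/2 = 4
Mean of G2 = (21 + (15))/2 = 36/2 = 18
Mean of G1 + G2 = 4 + 18 = 22

22


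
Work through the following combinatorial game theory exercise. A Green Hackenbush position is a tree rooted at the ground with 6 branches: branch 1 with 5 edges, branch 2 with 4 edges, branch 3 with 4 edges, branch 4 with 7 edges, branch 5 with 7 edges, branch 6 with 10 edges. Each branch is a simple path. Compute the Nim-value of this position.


The tree has 6 branches from the ground vertex.
In Green Hackenbush, the Nim-value of a simple path of length k is k.
Branch 1: length 5, Nim-value = 5
Branch 2: length 4, Nim-value = 4
Branch 3: length 4, Nim-value = 4
Branch 4: length 7, Nim-value = 7
Branch 5: length 7, Nim-value = 7
Branch 6: length 10, Nim-value = 10
Total Nim-value = XOR of all branch values:
0 XOR 5 = 5
5 XOR 4 = 1
1 XOR 4 = 5
5 XOR 7 = 2
2 XOR 7 = 5
5 XOR 10 = 15
Nim-value of the tree = 15

15


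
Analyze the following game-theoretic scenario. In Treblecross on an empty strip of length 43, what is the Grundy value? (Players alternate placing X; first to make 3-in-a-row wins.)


Treblecross: place X on empty cells; 3-in-a-row wins.
Playing within two cells of an existing X lets the opponent win at once, so sensible play treats the cells i-2..i+2 around each X as dead. The player left with no safe cell loses, so this is a normal-play take-away game on strips of safe cells.
Placing X at cell i (0-indexed) of a strip of k safe cells leaves independent strips of sizes max(0, i-2) and max(0, k-i-3). Hence G(k) = mex{ G(max(0,i-2)) XOR G(max(0,k-i-3)) : 0 <= i < k }, with G(0) = 0.
G(1): splits (0,0):0^0=0 -> mex({0}) = 1
G(2): splits (0,0):0^0=0 -> mex({0}) = 1
G(3): splits (0,0):0^0=0 -> mex({0}) = 1
G(4): splits (0,1):0^1=1 (0,0):0^0=0 -> mex({0, 1}) = 2
G(5): splits (0,2):0^1=1 (0,1):0^1=1 (0,0):0^0=0 -> mex({0, 1}) = 2
G(6) = mex({1}) = 0
G(7) = mex({0, 1, 2}) = 3
G(8) = mex({0, 1, 2}) = 3
G(9) = mex({0, 2}) = 1
G(10) = mex({0, 2, 3}) = 1
G(11) = mex({0, 3}) = 1
G(12) = mex({1, 3}) = 0
G(13) = mex({0, 1, 2, 3}) = 4
G(14) = mex({0, 1, 2}) = 3
G(15) = mex({0, 1, 2}) = 3
G(16) = mex({0, 1, 2, 4}) = 3
G(17) = mex({0, 1, 3, 4}) = 2
G(18) = mex({0, 1, 3, 4}) = 2
G(19) = mex({0, 1, 3, 5}) = 2
G(20) = mex({0, 1, 2, 3, 5}) = 4
G(21) = mex({0, 1, 2, 3, 5}) = 4
G(22) = mex({1, 2, 6}) = 0
G(23) = mex({0, 1, 2, 3, 4, 6}) = 5
G(24) = mex({0, 1, 2, 3, 4}) = 5
G(25) = mex({0, 1, 3, 4, 7}) = 2
G(26) = mex({0, 1, 3, 4, 5, 7}) = 2
G(27) = mex({0, 1, 3, 5}) = 2
G(28) = mex({0, 1, 2, 5}) = 3
G(29) = mex({0, 1, 2, 4, 5, 6}) = 3
G(30) = mex({1, 2, 4, 6}) = 0
G(31) = mex({0, 1, 2, 3, 4, 6}) = 5
G(32) = mex({1, 2, 3, 4, 7}) = 0
G(33) = mex({0, 3, 7}) = 1
G(34) = mex({0, 2, 3, 5, 7}) = 1
G(35) = mex({0, 2, 3, 5, 6}) = 1
G(36) = mex({0, 1, 2, 5, 6}) = 3
G(37) = mex({0, 1, 2, 4, 5, 6}) = 3
G(38) = mex({0, 1, 2, 4}) = 3
G(39) = mex({0, 1, 2, 3, 4, 7}) = 5
G(40) = mex({0, 1, 2, 3, 4, 5, 7}) = 6
G(41) = mex({0, 1, 2, 3, 5, 7}) = 4
G(42) = mex({0, 1, 2, 3, 5, 6, 7}) = 4
G(43) = mex({0, 2, 3, 5, 6}) = 1
Therefore G(43) = 1.

1


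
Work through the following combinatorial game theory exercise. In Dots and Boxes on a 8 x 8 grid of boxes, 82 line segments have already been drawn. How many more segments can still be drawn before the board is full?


Grid: 8 x 8 boxes, i.e. 9 rows and 9 columns of dots.
Horizontal edges: (rows + 1) * cols = 9 * 8 = 72
Vertical edges: rows * (cols + 1) = 8 * 9 = 72
Total edges: 72 + 72 = 144
Edges drawn: 82
Remaining: 144 - 82 = 62

62


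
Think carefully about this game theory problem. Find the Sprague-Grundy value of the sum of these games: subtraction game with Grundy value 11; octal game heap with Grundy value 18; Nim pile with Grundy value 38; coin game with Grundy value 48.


By the Sprague-Grundy theorem, the Grundy value of a sum of games is the XOR of individual Grundy values.
subtraction game: Grundy value = 11. Running XOR: 0 XOR 11 = 11
octal game heap: Grundy value = 18. Running XOR: 11 XOR 18 = 25
Nim pile: Grundy value = 38. Running XOR: 25 XOR 38 = 63
coin game: Grundy value = 48. Running XOR: 63 XOR 48 = 15
The combined Grundy value is 15.

15


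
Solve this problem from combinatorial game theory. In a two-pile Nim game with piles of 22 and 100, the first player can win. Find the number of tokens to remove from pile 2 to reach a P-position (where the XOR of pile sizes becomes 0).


Piles: 22 and 100
Current XOR: 22 XOR 100 = 114 (non-zero, so this is an N-position).
To make the XOR zero, we need to find a move that balances the piles.
For pile 2 (size 100): target = 100 XOR 114 = 22
We reduce pile 2 from 100 to 22.
Tokens removed: 100 - 22 = 78
Verification: 22 XOR 22 = 0

78


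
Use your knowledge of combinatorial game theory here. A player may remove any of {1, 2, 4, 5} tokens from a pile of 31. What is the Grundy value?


The subtraction set is S = {1, 2, 4, 5}.
G(k) = mex{ G(k - s) : s in S, s <= k }. We compute iteratively: G(0) = 0.
G(1) = mex({0}) = 1
G(2) = mex({0, 1}) = 2
G(3) = mex({1, 2}) = 0
G(4) = mex({0, 2}) = 1
G(5) = mex({0, 1}) = 2
G(6) = mex({1, 2}) = 0
G(7) = mex({0, 2}) = 1
Observe that G(3)..G(7) = 0, 1, 2, 0, 1 repeats G(0)..G(4) = 0, 1, 2, 0, 1.
For k >= max(S) = 5, G(k) is determined by the previous 5 values G(k-5)..G(k-1); a window of 5 consecutive values has recurred shifted by 3, so by induction G(k + 3) = G(k) for all k >= 0: the sequence is periodic from the start with period 3.
One period: G(0..2) = 0, 1, 2.
31 mod 3 = 1, so G(31) = G(1) = 1.

1


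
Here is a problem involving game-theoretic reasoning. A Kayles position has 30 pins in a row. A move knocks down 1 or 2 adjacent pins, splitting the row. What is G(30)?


Kayles: a move removes 1 or 2 adjacent pins from a contiguous row.
Removing pins from a row of k leaves two independent rows (a, b) with a + b = k - 1 (one pin) or a + b = k - 2 (two pins); an end removal gives a = 0.
By Sprague-Grundy, G(k) = mex{ G(a) XOR G(b) } over all these splits. G(0) = 0.
G(1): splits (0,0):0^0=0 -> mex({0}) = 1
G(2): splits (0,1):0^1=1 (0,0):0^0=0 -> mex({0, 1}) = 2
G(3): splits (0,2):0^2=2 (1,1):1^1=0 (0,1):0^1=1 -> mex({0, 1, 2}) = 3
G(4): splits (0,3):0^3=3 (1,2):1^2=3 (0,2):0^2=2 (1,1):1^1=0 -> mex({0, 2, 3}) = 1
G(5): splits (0,4):0^1=1 (1,3):1^3=2 (2,2):2^2=0 (0,3):0^3=3 (1,2):1^2=3 -> mex({0, 1, 2, 3}) = 4
G(6) = mex({0, 1, 2, 4}) = 3
G(7) = mex({0, 1, 3, 4, 5}) = 2
G(8) = mex({0, 2, 3, 5, 6}) = 1
G(9) = mex({0, 1, 2, 3, 6, 7}) = 4
G(10) = mex({0, 1, 3, 4, 5, 7}) = 2
G(11) = mex({0, 1, 2, 3, 4, 5}) = 6
G(12) = mex({0, 1, 2, 3, 5, 6, 7}) = 4
G(13) = mex({0, 2, 3, 4, 6, 7}) = 1
G(14) = mex({0, 1, 4, 5, 6, 7}) = 2
G(15) = mex({0, 1, 2, 3, 4, 5, 6}) = 7
G(16) = mex({0, 2, 3, 5, 6, 7}) = 1
G(17) = mex({0, 1, 2, 3, 5, 6, 7}) = 4
G(18) = mex({0, 1, 2, 4, 5, 6}) = 3
G(19) = mex({0, 1, 3, 4, 5, 7}) = 2
G(20) = mex({0, 2, 3, 4, 5, 6, 7}) = 1
G(21) = mex({0, 1, 2, 3, 5, 6, 7}) = 4
G(22) = mex({0, 1, 2, 3, 4, 5, 7}) = 6
G(23) = mex({0, 1, 2, 3, 4, 5, 6}) = 7
G(24) = mex({0, 1, 2, 3, 5, 6, 7}) = 4
G(25) = mex({0, 2, 3, 4, 6, 7}) = 1
G(26) = mex({0, 1, 3, 4, 5, 6, 7}) = 2
G(27) = mex({0, 1, 2, 3, 4, 5, 6, 7}) = 8
G(28) = mex({0, 1, 2, 3, 4, 6, 7, 8}) = 5
G(29) = mex({0, 1, 2, 3, 5, 6, 7, 8, 9}) = 4
G(30) = mex({0, 1, 2, 3, 4, 5, 6, 9, 10}) = 7
Therefore G(30) = 7.

7


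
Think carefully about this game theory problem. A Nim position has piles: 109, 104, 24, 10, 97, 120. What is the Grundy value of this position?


We need the XOR (exclusive or) of all pile sizes.
After XOR-ing pile 1 (size 109): 0 XOR 109 = 109
After XOR-ing pile 2 (size 104): 109 XOR 104 = 5
After XOR-ing pile 3 (size 24): 5 XOR 24 = 29
After XOR-ing pile 4 (size 10): 29 XOR 10 = 23
After XOR-ing pile 5 (size 97): 23 XOR 97 = 118
After XOR-ing pile 6 (size 120): 118 XOR 120 = 14
The Nim-value of this position is 14.

14


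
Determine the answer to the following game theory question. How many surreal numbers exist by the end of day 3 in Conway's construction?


Day 0: {|} = 0 is born. Count = 1.
Day n: the number of surreal numbers born by day n is 2^(n+1) - 1.
By day 0: 2^1 - 1 = 1
By day 1: 2^2 - 1 = 3
By day 2: 2^3 - 1 = 7
By day 3: 2^4 - 1 = 15
By day 3: 15 surreal numbers.

15


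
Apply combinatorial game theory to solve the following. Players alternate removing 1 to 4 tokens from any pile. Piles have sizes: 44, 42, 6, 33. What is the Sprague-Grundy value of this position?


Subtraction set: {1, 2, 3, 4}
For this subtraction set, G(n) = n mod 5 (period = max + 1 = 5).
Pile 1 (size 44): G(44) = 44 mod 5 = 4
Pile 2 (size 42): G(42) = 42 mod 5 = 2
Pile 3 (size 6): G(6) = 6 mod 5 = 1
Pile 4 (size 33): G(33) = 33 mod 5 = 3
Total Grundy value = XOR of all: 4 XOR 2 XOR 1 XOR 3 = 4

4


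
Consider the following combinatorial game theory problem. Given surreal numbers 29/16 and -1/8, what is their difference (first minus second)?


x = 29/16, y = -1/8
Converting to common denominator: 16
x = 29/16, y = -2/16
x - y = 29/16 - -1/8 = 31/16

31/16


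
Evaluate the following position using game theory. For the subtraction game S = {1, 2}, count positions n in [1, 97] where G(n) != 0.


Subtraction set S = {1, 2}, so G(n) = n mod 3.
G(n) = 0 when n is a multiple of 3.
Multiples of 3 in [1, 97]: 32
N-positions (nonzero Grundy) = 97 - 32 = 65

65


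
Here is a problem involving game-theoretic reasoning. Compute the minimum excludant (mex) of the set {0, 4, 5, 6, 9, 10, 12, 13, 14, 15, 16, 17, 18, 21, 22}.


Set = {0, 4, 5, 6, 9, 10, 12, 13, 14, 15, 16, 17, 18, 21, 22}
0 is in the set.
1 is NOT in the set. This is the mex.
mex = 1

1


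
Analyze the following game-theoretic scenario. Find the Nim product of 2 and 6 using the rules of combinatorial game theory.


Nim multiplication is bilinear over XOR: (u XOR v) * w = (u*w) XOR (v*w).
So we split each operand into its bit components and XOR the pairwise Nim products.
2 = 2 (as XOR of powers of 2).
6 = 2 + 4 (as XOR of powers of 2).
Using the standard Nim-product table on single bits:
  2*2 = 3,   2*4 = 8,   2*8 = 12,
  4*4 = 6,   4*8 = 11,  8*8 = 13,
and  1*x = x (identity), k*l = l*k (commutative).
Pairwise Nim products:
  2 * 2 = 3
  2 * 4 = 8
XOR them: 3 XOR 8 = 11.
Result: 2 * 6 = 11 (in Nim).

11


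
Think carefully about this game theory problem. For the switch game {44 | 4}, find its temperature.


The game is {44 | 4}, a switch {a | b} with numbers a > b.
Cooling {a | b} by t gives {a - t | b + t}, which stops being hot when a - t = b + t, i.e. at t = (a - b)/2. So the temperature of a switch is (a - b)/2.
Temperature = (Left option - Right option) / 2
= (44 - (4)) / 2
= 40 / 2
= 20

20


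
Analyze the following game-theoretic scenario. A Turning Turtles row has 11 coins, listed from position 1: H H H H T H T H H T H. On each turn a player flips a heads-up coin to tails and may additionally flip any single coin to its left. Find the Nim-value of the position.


Coins: H H H H T H T H H T H
Key fact: a single head at position k behaves exactly like a Nim heap of size k (turning it to T and optionally flipping a coin at j < k corresponds to moving the heap from k to j, or to 0), and heads combine as a disjunctive sum (two heads at the same place would cancel, matching j XOR j = 0). So the Nim-value is the XOR of the 1-indexed positions of the heads.
Face-up positions (1-indexed): [1, 2, 3, 4, 6, 8, 9, 11]
XOR 0 with 1: 0 XOR 1 = 1
XOR 1 with 2: 1 XOR 2 = 3
XOR 3 with 3: 3 XOR 3 = 0
XOR 0 with 4: 0 XOR 4 = 4
XOR 4 with 6: 4 XOR 6 = 2
XOR 2 with 8: 2 XOR 8 = 10
XOR 10 with 9: 10 XOR 9 = 3
XOR 3 with 11: 3 XOR 11 = 8
Nim-value = 8

8


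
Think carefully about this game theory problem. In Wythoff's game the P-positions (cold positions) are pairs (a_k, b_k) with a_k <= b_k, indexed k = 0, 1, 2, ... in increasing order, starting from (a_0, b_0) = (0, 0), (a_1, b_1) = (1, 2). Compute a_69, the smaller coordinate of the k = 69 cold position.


By Wythoff's theorem, a_k = floor(k * phi) and b_k = floor(k * phi^2) = a_k + k, where phi = (1 + sqrt(5))/2 is the golden ratio.
phi = (1 + sqrt(5))/2 = 1.618034
k = 69
k * phi = 69 * 1.618034 = 111.644345
a_69 = floor(k * phi) = 111

111


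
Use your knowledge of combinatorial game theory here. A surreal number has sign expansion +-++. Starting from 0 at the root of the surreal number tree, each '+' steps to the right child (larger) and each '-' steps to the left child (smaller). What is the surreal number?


Sign expansion: +-++
Rule: track bounds (lo, hi), initially (-inf, +inf). On '+', the current value becomes lo and we move to the simplest number in (value, hi): value + 1 if hi = +inf, otherwise the midpoint (value + hi)/2. On '-', the current value becomes hi and we move to value - 1 if lo = -inf, otherwise the midpoint (lo + value)/2.
Start at 0.
Step 1: sign = +, move right. Bounds: (0, +inf). Value = 1
Step 2: sign = -, move left. Bounds: (0, 1). Value = 1/2
Step 3: sign = +, move right. Bounds: (1/2, 1). Value = 3/4
Step 4: sign = +, move right. Bounds: (3/4, 1). Value = 7/8
The surreal number with sign expansion +-++ is 7/8.

7/8


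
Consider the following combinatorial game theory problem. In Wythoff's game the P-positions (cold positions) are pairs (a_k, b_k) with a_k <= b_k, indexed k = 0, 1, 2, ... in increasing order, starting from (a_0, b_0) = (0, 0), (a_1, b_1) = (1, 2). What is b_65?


By Wythoff's theorem, a_k = floor(k * phi) and b_k = floor(k * phi^2) = a_k + k, where phi = (1 + sqrt(5))/2 is the golden ratio.
phi = (1 + sqrt(5))/2 = 1.618034
phi^2 = phi + 1 = 2.618034
k = 65
k * phi^2 = 65 * 2.618034 = 170.172209
b_65 = floor(k * phi^2) = 170 (check: a_65 + k = 105 + 65 = 170)

170


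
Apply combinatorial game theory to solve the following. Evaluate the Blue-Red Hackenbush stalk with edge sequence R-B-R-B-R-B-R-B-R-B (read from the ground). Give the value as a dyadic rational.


Edges (from ground): R-B-R-B-R-B-R-B-R-B
By Berlekamp's sign-expansion rule, a Blue-Red Hackenbush stalk has the value of the surreal number whose sign sequence is the edge sequence with B -> + and R -> -.
Sign sequence: -+-+-+-+-+
Trace the sign expansion in the surreal number tree, starting from 0:
Edge 1: R (sign -) -> bounds (-inf, 0), value = -1
Edge 2: B (sign +) -> bounds (-1, 0), value = -1/2
Edge 3: R (sign -) -> bounds (-1, -1/2), value = -3/4
Edge 4: B (sign +) -> bounds (-3/4, -1/2), value = -5/8
Edge 5: R (sign -) -> bounds (-3/4, -5/8), value = -11/16
Edge 6: B (sign +) -> bounds (-11/16, -5/8), value = -21/32
Edge 7: R (sign -) -> bounds (-11/16, -21/32), value = -43/64
Edge 8: B (sign +) -> bounds (-43/64, -21/32), value = -85/128
Edge 9: R (sign -) -> bounds (-43/64, -85/128), value = -171/256
Edge 10: B (sign +) -> bounds (-171/256, -85/128), value = -341/512
Game value = -341/512

-341/512


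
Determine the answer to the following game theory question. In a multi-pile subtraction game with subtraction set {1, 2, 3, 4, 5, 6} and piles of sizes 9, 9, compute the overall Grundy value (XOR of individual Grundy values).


Subtraction set: {1, 2, 3, 4, 5, 6}
For this subtraction set, G(n) = n mod 7 (period = max + 1 = 7).
Pile 1 (size 9): G(9) = 9 mod 7 = 2
Pile 2 (size 9): G(9) = 9 mod 7 = 2
Total Grundy value = XOR of all: 2 XOR 2 = 0

0


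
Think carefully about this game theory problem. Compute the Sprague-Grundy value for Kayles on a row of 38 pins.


Kayles: a move removes 1 or 2 adjacent pins from a contiguous row.
Removing pins from a row of k leaves two independent rows (a, b) with a + b = k - 1 (one pin) or a + b = k - 2 (two pins); an end removal gives a = 0.
By Sprague-Grundy, G(k) = mex{ G(a) XOR G(b) } over all these splits. G(0) = 0.
G(1): splits (0,0):0^0=0 -> mex({0}) = 1
G(2): splits (0,1):0^1=1 (0,0):0^0=0 -> mex({0, 1}) = 2
G(3): splits (0,2):0^2=2 (1,1):1^1=0 (0,1):0^1=1 -> mex({0, 1, 2}) = 3
G(4): splits (0,3):0^3=3 (1,2):1^2=3 (0,2):0^2=2 (1,1):1^1=0 -> mex({0, 2, 3}) = 1
G(5): splits (0,4):0^1=1 (1,3):1^3=2 (2,2):2^2=0 (0,3):0^3=3 (1,2):1^2=3 -> mex({0, 1, 2, 3}) = 4
G(6) = mex({0, 1, 2, 4}) = 3
G(7) = mex({0, 1, 3, 4, 5}) = 2
G(8) = mex({0, 2, 3, 5, 6}) = 1
G(9) = mex({0, 1, 2, 3, 6, 7}) = 4
G(10) = mex({0, 1, 3, 4, 5, 7}) = 2
G(11) = mex({0, 1, 2, 3, 4, 5}) = 6
G(12) = mex({0, 1, 2, 3, 5, 6, 7}) = 4
G(13) = mex({0, 2, 3, 4, 6, 7}) = 1
G(14) = mex({0, 1, 4, 5, 6, 7}) = 2
G(15) = mex({0, 1, 2, 3, 4, 5, 6}) = 7
G(16) = mex({0, 2, 3, 5, 6, 7}) = 1
G(17) = mex({0, 1, 2, 3, 5, 6, 7}) = 4
G(18) = mex({0, 1, 2, 4, 5, 6}) = 3
G(19) = mex({0, 1, 3, 4, 5, 7}) = 2
G(20) = mex({0, 2, 3, 4, 5, 6, 7}) = 1
G(21) = mex({0, 1, 2, 3, 5, 6, 7}) = 4
G(22) = mex({0, 1, 2, 3, 4, 5, 7}) = 6
G(23) = mex({0, 1, 2, 3, 4, 5, 6}) = 7
G(24) = mex({0, 1, 2, 3, 5, 6, 7}) = 4
G(25) = mex({0, 2, 3, 4, 6, 7}) = 1
G(26) = mex({0, 1, 3, 4, 5, 6, 7}) = 2
G(27) = mex({0, 1, 2, 3, 4, 5, 6, 7}) = 8
G(28) = mex({0, 1, 2, 3, 4, 6, 7, 8}) = 5
G(29) = mex({0, 1, 2, 3, 5, 6, 7, 8, 9}) = 4
G(30) = mex({0, 1, 2, 3, 4, 5, 6, 9, 10}) = 7
G(31) = mex({0, 1, 3, 4, 5, 7, 10, 11}) = 2
G(32) = mex({0, 2, 3, 4, 5, 6, 7, 9, 11}) = 1
G(33) = mex({0, 1, 2, 3, 4, 5, 6, 7, 9, 12}) = 8
G(34) = mex({0, 1, 2, 3, 4, 5, 7, 8, 11, 12}) = 6
G(35) = mex({0, 1, 2, 3, 4, 5, 6, 8, 9, 10, 11}) = 7
G(36) = mex({0, 1, 2, 3, 5, 6, 7, 9, 10}) = 4
G(37) = mex({0, 2, 3, 4, 6, 7, 9, 10, 11, 12}) = 1
G(38) = mex({0, 1, 3, 4, 5, 6, 7, 9, 10, 11, 12}) = 2
Therefore G(38) = 2.

2


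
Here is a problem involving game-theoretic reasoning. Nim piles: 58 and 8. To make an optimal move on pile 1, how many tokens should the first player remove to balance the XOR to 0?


Piles: 58 and 8
Current XOR: 58 XOR 8 = 50 (non-zero, so this is an N-position).
To make the XOR zero, we need to find a move that balances the piles.
For pile 1 (size 58): target = 58 XOR 50 = 8
We reduce pile 1 from 58 to 8.
Tokens removed: 58 - 8 = 50
Verification: 8 XOR 8 = 0

50


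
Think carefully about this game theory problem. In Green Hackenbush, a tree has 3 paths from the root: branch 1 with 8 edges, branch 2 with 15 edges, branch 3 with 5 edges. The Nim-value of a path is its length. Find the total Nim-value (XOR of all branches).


The tree has 3 branches from the ground vertex.
In Green Hackenbush, the Nim-value of a simple path of length k is k.
Branch 1: length 8, Nim-value = 8
Branch 2: length 15, Nim-value = 15
Branch 3: length 5, Nim-value = 5
Total Nim-value = XOR of all branch values:
0 XOR 8 = 8
8 XOR 15 = 7
7 XOR 5 = 2
Nim-value of the tree = 2

2


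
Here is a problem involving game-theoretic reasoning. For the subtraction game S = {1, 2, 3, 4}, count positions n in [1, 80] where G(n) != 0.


Subtraction set S = {1, 2, 3, 4}, so G(n) = n mod 5.
G(n) = 0 when n is a multiple of 5.
Multiples of 5 in [1, 80]: 16
N-positions (nonzero Grundy) = 80 - 16 = 64

64


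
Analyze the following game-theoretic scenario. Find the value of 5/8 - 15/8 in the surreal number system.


x = 5/8, y = 15/8
Converting to common denominator: 8
x = 5/8, y = 15/8
x - y = 5/8 - 15/8 = -5/4

-5/4


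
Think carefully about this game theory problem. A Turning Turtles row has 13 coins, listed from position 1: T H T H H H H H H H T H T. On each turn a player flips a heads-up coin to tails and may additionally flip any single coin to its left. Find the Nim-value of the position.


Coins: T H T H H H H H H H T H T
Key fact: a single head at position k behaves exactly like a Nim heap of size k (turning it to T and optionally flipping a coin at j < k corresponds to moving the heap from k to j, or to 0), and heads combine as a disjunctive sum (two heads at the same place would cancel, matching j XOR j = 0). So the Nim-value is the XOR of the 1-indexed positions of the heads.
Face-up positions (1-indexed): [2, 4, 5, 6, 7, 8, 9, 10, 12]
XOR 0 with 2: 0 XOR 2 = 2
XOR 2 with 4: 2 XOR 4 = 6
XOR 6 with 5: 6 XOR 5 = 3
XOR 3 with 6: 3 XOR 6 = 5
XOR 5 with 7: 5 XOR 7 = 2
XOR 2 with 8: 2 XOR 8 = 10
XOR 10 with 9: 10 XOR 9 = 3
XOR 3 with 10: 3 XOR 10 = 9
XOR 9 with 12: 9 XOR 12 = 5
Nim-value = 5

5


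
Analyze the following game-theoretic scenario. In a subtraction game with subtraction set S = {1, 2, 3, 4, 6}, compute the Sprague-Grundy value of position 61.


The subtraction set is S = {1, 2, 3, 4, 6}.
G(k) = mex{ G(k - s) : s in S, s <= k }. We compute iteratively: G(0) = 0.
G(1) = mex({0}) = 1
G(2) = mex({0, 1}) = 2
G(3) = mex({0, 1, 2}) = 3
G(4) = mex({0, 1, 2, 3}) = 4
G(5) = mex({1, 2, 3, 4}) = 0
G(6) = mex({0, 2, 3, 4}) = 1
G(7) = mex({0, 1, 3, 4}) = 2
G(8) = mex({0, 1, 2, 4}) = 3
G(9) = mex({0, 1, 2, 3}) = 4
G(10) = mex({1, 2, 3, 4}) = 0
Observe that G(5)..G(10) = 0, 1, 2, 3, 4, 0 repeats G(0)..G(5) = 0, 1, 2, 3, 4, 0.
For k >= max(S) = 6, G(k) is determined by the previous 6 values G(k-6)..G(k-1); a window of 6 consecutive values has recurred shifted by 5, so by induction G(k + 5) = G(k) for all k >= 0: the sequence is periodic from the start with period 5.
One period: G(0..4) = 0, 1, 2, 3, 4.
61 mod 5 = 1, so G(61) = G(1) = 1.

1


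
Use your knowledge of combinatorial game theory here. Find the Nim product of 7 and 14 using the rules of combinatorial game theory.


Nim multiplication is bilinear over XOR: (u XOR v) * w = (u*w) XOR (v*w).
So we split each operand into its bit components and XOR the pairwise Nim products.
7 = 1 + 2 + 4 (as XOR of powers of 2).
14 = 2 + 4 + 8 (as XOR of powers of 2).
Using the standard Nim-product table on single bits:
  2*2 = 3,   2*4 = 8,   2*8 = 12,
  4*4 = 6,   4*8 = 11,  8*8 = 13,
and  1*x = x (identity), k*l = l*k (commutative).
Pairwise Nim products:
  1 * 2 = 2
  1 * 4 = 4
  1 * 8 = 8
  2 * 2 = 3
  2 * 4 = 8
  2 * 8 = 12
  4 * 2 = 8
  4 * 4 = 6
  4 * 8 = 11
XOR them: 2 XOR 4 XOR 8 XOR 3 XOR 8 XOR 12 XOR 8 XOR 6 XOR 11 = 12.
Result: 7 * 14 = 12 (in Nim).

12


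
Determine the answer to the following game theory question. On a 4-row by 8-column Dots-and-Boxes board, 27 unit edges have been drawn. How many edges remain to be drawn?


Grid: 4 x 8 boxes, i.e. 5 rows and 9 columns of dots.
Horizontal edges: (rows + 1) * cols = 5 * 8 = 40
Vertical edges: rows * (cols + 1) = 4 * 9 = 36
Total edges: 40 + 36 = 76
Edges drawn: 27
Remaining: 76 - 27 = 49

49


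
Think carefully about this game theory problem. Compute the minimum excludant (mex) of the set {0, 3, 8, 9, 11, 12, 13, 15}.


Set = {0, 3, 8, 9, 11, 12, 13, 15}
0 is in the set.
1 is NOT in the set. This is the mex.
mex = 1

1


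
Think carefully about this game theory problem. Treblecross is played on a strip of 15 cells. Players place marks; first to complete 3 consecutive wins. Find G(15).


Treblecross: place X on empty cells; 3-in-a-row wins.
Playing within two cells of an existing X lets the opponent win at once, so sensible play treats the cells i-2..i+2 around each X as dead. The player left with no safe cell loses, so this is a normal-play take-away game on strips of safe cells.
Placing X at cell i (0-indexed) of a strip of k safe cells leaves independent strips of sizes max(0, i-2) and max(0, k-i-3). Hence G(k) = mex{ G(max(0,i-2)) XOR G(max(0,k-i-3)) : 0 <= i < k }, with G(0) = 0.
G(1): splits (0,0):0^0=0 -> mex({0}) = 1
G(2): splits (0,0):0^0=0 -> mex({0}) = 1
G(3): splits (0,0):0^0=0 -> mex({0}) = 1
G(4): splits (0,1):0^1=1 (0,0):0^0=0 -> mex({0, 1}) = 2
G(5): splits (0,2):0^1=1 (0,1):0^1=1 (0,0):0^0=0 -> mex({0, 1}) = 2
G(6) = mex({1}) = 0
G(7) = mex({0, 1, 2}) = 3
G(8) = mex({0, 1, 2}) = 3
G(9) = mex({0, 2}) = 1
G(10) = mex({0, 2, 3}) = 1
G(11) = mex({0, 3}) = 1
G(12) = mex({1, 3}) = 0
G(13) = mex({0, 1, 2, 3}) = 4
G(14) = mex({0, 1, 2}) = 3
G(15) = mex({0, 1, 2}) = 3
Therefore G(15) = 3.

3


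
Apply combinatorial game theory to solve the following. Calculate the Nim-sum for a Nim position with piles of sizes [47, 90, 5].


We need the XOR (exclusive or) of all pile sizes.
After XOR-ing pile 1 (size 47): 0 XOR 47 = 47
After XOR-ing pile 2 (size 90): 47 XOR 90 = 117
After XOR-ing pile 3 (size 5): 117 XOR 5 = 112
The Nim-value of this position is 112.

112


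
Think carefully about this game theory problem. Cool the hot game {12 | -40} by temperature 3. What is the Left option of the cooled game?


Original game: {12 | -40} (a switch {a | b} with a > b).
Cooling by t (for t below the temperature (a - b)/2 = 26) taxes each move by t: {a | b} cooled by t is {a - t | b + t}.
Cooling amount: t = 3
Cooled Left option: 12 - 3 = 9
Cooled Right option: -40 + 3 = -37
Cooled game: {9 | -37}
Left option = 9

9


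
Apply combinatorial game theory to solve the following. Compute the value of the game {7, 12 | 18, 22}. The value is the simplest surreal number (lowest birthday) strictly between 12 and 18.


Left options: {7, 12}, max = 12
Right options: {18, 22}, min = 18
All options are numbers and max(Left) < min(Right), so by the simplicity theorem the value is the simplest (earliest-born) number strictly between 12 and 18.
Integers 13 through 17 all lie strictly between 12 and 18.
Among integers, the simplest (lowest birthday = smallest |n|; 0 is born on day 0, +-n on day n) is 13.
No non-integer in the interval can be simpler: if x is a non-integer in the interval, then floor(x) or ceil(x) also lies in the interval (the interval contains an integer), and both are proper prefixes of x's sign expansion, i.e. born earlier. So the game value is 13.
Game value = 13

13


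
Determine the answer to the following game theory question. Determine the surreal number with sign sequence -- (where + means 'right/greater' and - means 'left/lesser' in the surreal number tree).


Sign expansion: --
Rule: track bounds (lo, hi), initially (-inf, +inf). On '+', the current value becomes lo and we move to the simplest number in (value, hi): value + 1 if hi = +inf, otherwise the midpoint (value + hi)/2. On '-', the current value becomes hi and we move to value - 1 if lo = -inf, otherwise the midpoint (lo + value)/2.
Start at 0.
Step 1: sign = -, move left. Bounds: (-inf, 0). Value = -1
Step 2: sign = -, move left. Bounds: (-inf, -1). Value = -2
The surreal number with sign expansion -- is -2.

-2


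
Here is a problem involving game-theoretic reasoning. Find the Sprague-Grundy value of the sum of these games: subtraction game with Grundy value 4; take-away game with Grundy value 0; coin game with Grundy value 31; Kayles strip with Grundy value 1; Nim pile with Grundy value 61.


By the Sprague-Grundy theorem, the Grundy value of a sum of games is the XOR of individual Grundy values.
subtraction game: Grundy value = 4. Running XOR: 0 XOR 4 = 4
take-away game: Grundy value = 0. Running XOR: 4 XOR 0 = 4
coin game: Grundy value = 31. Running XOR: 4 XOR 31 = 27
Kayles strip: Grundy value = 1. Running XOR: 27 XOR 1 = 26
Nim pile: Grundy value = 61. Running XOR: 26 XOR 61 = 39
The combined Grundy value is 39.

39


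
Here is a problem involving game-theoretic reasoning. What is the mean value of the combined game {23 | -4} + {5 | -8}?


G1 = {23 | -4}, G2 = {5 | -8}
Each is a switch {a | b} with numbers a > b; its mean value is (a + b)/2, and mean value is additive over game sums: m(G1 + G2) = m(G1) + m(G2).
Mean of G1 = (23 + (-4))/2 = 19/2 = 19/2
Mean of G2 = (5 + (-8))/2 = -3/2 = -3/2
Mean of G1 + G2 = 19/2 + -3/2 = 8

8


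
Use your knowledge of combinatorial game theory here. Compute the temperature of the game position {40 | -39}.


The game is {40 | -39}, a switch {a | b} with numbers a > b.
Cooling {a | b} by t gives {a - t | b + t}, which stops being hot when a - t = b + t, i.e. at t = (a - b)/2. So the temperature of a switch is (a - b)/2.
Temperature = (Left option - Right option) / 2
= (40 - (-39)) / 2
= 79 / 2
= 79/2

79/2


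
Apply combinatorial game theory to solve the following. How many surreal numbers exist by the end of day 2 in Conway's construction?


Day 0: {|} = 0 is born. Count = 1.
Day n: the number of surreal numbers born by day n is 2^(n+1) - 1.
By day 0: 2^1 - 1 = 1
By day 1: 2^2 - 1 = 3
By day 2: 2^3 - 1 = 7
By day 2: 7 surreal numbers.

7


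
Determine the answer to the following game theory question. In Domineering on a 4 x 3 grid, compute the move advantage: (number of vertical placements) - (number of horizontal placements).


Board is 4 x 3 (rows x cols).
Left (vertical) placements: (rows-1) * cols = 3 * 3 = 9
Right (horizontal) placements: rows * (cols-1) = 4 * 2 = 8
Advantage = Left - Right = 9 - 8 = 1

1


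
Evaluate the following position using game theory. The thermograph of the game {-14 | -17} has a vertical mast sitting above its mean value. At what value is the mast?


Game = {-14 | -17}, a switch {a | b} with numbers a > b.
Its thermograph has left wall a - t and right wall b + t, which meet at t = (a - b)/2, where both equal (a + b)/2. So the mast (mean value) is at (a + b)/2.
Mean = (-14 + (-17))/2 = -31/2 = -31/2

-31/2


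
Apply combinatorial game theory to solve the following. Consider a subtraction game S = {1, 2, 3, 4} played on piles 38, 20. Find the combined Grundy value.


Subtraction set: {1, 2, 3, 4}
For this subtraction set, G(n) = n mod 5 (period = max + 1 = 5).
Pile 1 (size 38): G(38) = 38 mod 5 = 3
Pile 2 (size 20): G(20) = 20 mod 5 = 0
Total Grundy value = XOR of all: 3 XOR 0 = 3

3


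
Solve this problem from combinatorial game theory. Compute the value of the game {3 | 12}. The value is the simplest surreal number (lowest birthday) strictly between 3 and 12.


Left options: {3}, max = 3
Right options: {12}, min = 12
All options are numbers and max(Left) < min(Right), so by the simplicity theorem the value is the simplest (earliest-born) number strictly between 3 and 12.
Integers 4 through 11 all lie strictly between 3 and 12.
Among integers, the simplest (lowest birthday = smallest |n|; 0 is born on day 0, +-n on day n) is 4.
No non-integer in the interval can be simpler: if x is a non-integer in the interval, then floor(x) or ceil(x) also lies in the interval (the interval contains an integer), and both are proper prefixes of x's sign expansion, i.e. born earlier. So the game value is 4.
Game value = 4

4


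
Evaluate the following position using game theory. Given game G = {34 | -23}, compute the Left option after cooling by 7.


Original game: {34 | -23} (a switch {a | b} with a > b).
Cooling by t (for t below the temperature (a - b)/2 = 57/2) taxes each move by t: {a | b} cooled by t is {a - t | b + t}.
Cooling amount: t = 7
Cooled Left option: 34 - 7 = 27
Cooled Right option: -23 + 7 = -16
Cooled game: {27 | -16}
Left option = 27

27


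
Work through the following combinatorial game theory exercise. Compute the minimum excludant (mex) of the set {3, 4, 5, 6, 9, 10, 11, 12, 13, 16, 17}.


Set = {3, 4, 5, 6, 9, 10, 11, 12, 13, 16, 17}
0 is NOT in the set. This is the mex.
mex = 0

0


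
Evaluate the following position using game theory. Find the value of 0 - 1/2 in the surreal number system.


x = 0, y = 1/2
Converting to common denominator: 2
x = 0/2, y = 1/2
x - y = 0 - 1/2 = -1/2

-1/2


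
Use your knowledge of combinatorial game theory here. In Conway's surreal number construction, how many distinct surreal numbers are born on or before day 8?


Day 0: {|} = 0 is born. Count = 1.
Day n: the number of surreal numbers born by day n is 2^(n+1) - 1.
By day 0: 2^1 - 1 = 1
By day 1: 2^2 - 1 = 3
By day 2: 2^3 - 1 = 7
By day 3: 2^4 - 1 = 15
By day 4: 2^5 - 1 = 31
By day 5: 2^6 - 1 = 63
By day 6: 2^7 - 1 = 127
By day 7: 2^8 - 1 = 255
By day 8: 2^9 - 1 = 511
By day 8: 511 surreal numbers.

511


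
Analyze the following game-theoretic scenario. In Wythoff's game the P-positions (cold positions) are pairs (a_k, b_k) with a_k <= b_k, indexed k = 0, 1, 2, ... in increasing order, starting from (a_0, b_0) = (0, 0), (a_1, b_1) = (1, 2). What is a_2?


By Wythoff's theorem, a_k = floor(k * phi) and b_k = floor(k * phi^2) = a_k + k, where phi = (1 + sqrt(5))/2 is the golden ratio.
phi = (1 + sqrt(5))/2 = 1.618034
k = 2
k * phi = 2 * 1.618034 = 3.236068
a_2 = floor(k * phi) = 3

3


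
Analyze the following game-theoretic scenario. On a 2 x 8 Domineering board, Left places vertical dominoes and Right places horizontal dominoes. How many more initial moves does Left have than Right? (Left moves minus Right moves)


Board is 2 x 8 (rows x cols).
Left (vertical) placements: (rows-1) * cols = 1 * 8 = 8
Right (horizontal) placements: rows * (cols-1) = 2 * 7 = 14
Advantage = Left - Right = 8 - 14 = -6

-6


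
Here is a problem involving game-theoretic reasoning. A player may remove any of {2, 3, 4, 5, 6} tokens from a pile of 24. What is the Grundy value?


The subtraction set is S = {2, 3, 4, 5, 6}.
G(k) = mex{ G(k - s) : s in S, s <= k }. We compute iteratively: G(0) = 0.
G(1) = mex({}) = 0
G(2) = mex({0}) = 1
G(3) = mex({0}) = 1
G(4) = mex({0, 1}) = 2
G(5) = mex({0, 1}) = 2
G(6) = mex({0, 1, 2}) = 3
G(7) = mex({0, 1, 2}) = 3
G(8) = mex({1, 2, 3}) = 0
G(9) = mex({1, 2, 3}) = 0
G(10) = mex({0, 2, 3}) = 1
G(11) = mex({0, 2, 3}) = 1
G(12) = mex({0, 1, 3}) = 2
G(13) = mex({0, 1, 3}) = 2
Observe that G(8)..G(13) = 0, 0, 1, 1, 2, 2 repeats G(0)..G(5) = 0, 0, 1, 1, 2, 2.
For k >= max(S) = 6, G(k) is determined by the previous 6 values G(k-6)..G(k-1); a window of 6 consecutive values has recurred shifted by 8, so by induction G(k + 8) = G(k) for all k >= 0: the sequence is periodic from the start with period 8.
One period: G(0..7) = 0, 0, 1, 1, 2, 2, 3, 3.
24 mod 8 = 0, so G(24) = G(0) = 0.

0


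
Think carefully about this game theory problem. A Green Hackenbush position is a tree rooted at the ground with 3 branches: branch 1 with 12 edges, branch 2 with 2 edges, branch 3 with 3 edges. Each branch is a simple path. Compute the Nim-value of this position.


The tree has 3 branches from the ground vertex.
In Green Hackenbush, the Nim-value of a simple path of length k is k.
Branch 1: length 12, Nim-value = 12
Branch 2: length 2, Nim-value = 2
Branch 3: length 3, Nim-value = 3
Total Nim-value = XOR of all branch values:
0 XOR 12 = 12
12 XOR 2 = 14
14 XOR 3 = 13
Nim-value of the tree = 13

13


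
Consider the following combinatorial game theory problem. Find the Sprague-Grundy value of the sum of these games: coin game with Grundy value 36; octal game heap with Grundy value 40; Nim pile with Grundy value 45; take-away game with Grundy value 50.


By the Sprague-Grundy theorem, the Grundy value of a sum of games is the XOR of individual Grundy values.
coin game: Grundy value = 36. Running XOR: 0 XOR 36 = 36
octal game heap: Grundy value = 40. Running XOR: 36 XOR 40 = 12
Nim pile: Grundy value = 45. Running XOR: 12 XOR 45 = 33
take-away game: Grundy value = 50. Running XOR: 33 XOR 50 = 19
The combined Grundy value is 19.

19


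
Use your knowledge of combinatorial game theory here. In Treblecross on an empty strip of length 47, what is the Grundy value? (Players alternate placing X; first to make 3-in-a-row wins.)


Treblecross: place X on empty cells; 3-in-a-row wins.
Playing within two cells of an existing X lets the opponent win at once, so sensible play treats the cells i-2..i+2 around each X as dead. The player left with no safe cell loses, so this is a normal-play take-away game on strips of safe cells.
Placing X at cell i (0-indexed) of a strip of k safe cells leaves independent strips of sizes max(0, i-2) and max(0, k-i-3). Hence G(k) = mex{ G(max(0,i-2)) XOR G(max(0,k-i-3)) : 0 <= i < k }, with G(0) = 0.
G(1): splits (0,0):0^0=0 -> mex({0}) = 1
G(2): splits (0,0):0^0=0 -> mex({0}) = 1
G(3): splits (0,0):0^0=0 -> mex({0}) = 1
G(4): splits (0,1):0^1=1 (0,0):0^0=0 -> mex({0, 1}) = 2
G(5): splits (0,2):0^1=1 (0,1):0^1=1 (0,0):0^0=0 -> mex({0, 1}) = 2
G(6) = mex({1}) = 0
G(7) = mex({0, 1, 2}) = 3
G(8) = mex({0, 1, 2}) = 3
G(9) = mex({0, 2}) = 1
G(10) = mex({0, 2, 3}) = 1
G(11) = mex({0, 3}) = 1
G(12) = mex({1, 3}) = 0
G(13) = mex({0, 1, 2, 3}) = 4
G(14) = mex({0, 1, 2}) = 3
G(15) = mex({0, 1, 2}) = 3
G(16) = mex({0, 1, 2, 4}) = 3
G(17) = mex({0, 1, 3, 4}) = 2
G(18) = mex({0, 1, 3, 4}) = 2
G(19) = mex({0, 1, 3, 5}) = 2
G(20) = mex({0, 1, 2, 3, 5}) = 4
G(21) = mex({0, 1, 2, 3, 5}) = 4
G(22) = mex({1, 2, 6}) = 0
G(23) = mex({0, 1, 2, 3, 4, 6}) = 5
G(24) = mex({0, 1, 2, 3, 4}) = 5
G(25) = mex({0, 1, 3, 4, 7}) = 2
G(26) = mex({0, 1, 3, 4, 5, 7}) = 2
G(27) = mex({0, 1, 3, 5}) = 2
G(28) = mex({0, 1, 2, 5}) = 3
G(29) = mex({0, 1, 2, 4, 5, 6}) = 3
G(30) = mex({1, 2, 4, 6}) = 0
G(31) = mex({0, 1, 2, 3, 4, 6}) = 5
G(32) = mex({1, 2, 3, 4, 7}) = 0
G(33) = mex({0, 3, 7}) = 1
G(34) = mex({0, 2, 3, 5, 7}) = 1
G(35) = mex({0, 2, 3, 5, 6}) = 1
G(36) = mex({0, 1, 2, 5, 6}) = 3
G(37) = mex({0, 1, 2, 4, 5, 6}) = 3
G(38) = mex({0, 1, 2, 4}) = 3
G(39) = mex({0, 1, 2, 3, 4, 7}) = 5
G(40) = mex({0, 1, 2, 3, 4, 5, 7}) = 6
G(41) = mex({0, 1, 2, 3, 5, 7}) = 4
G(42) = mex({0, 1, 2, 3, 5, 6, 7}) = 4
G(43) = mex({0, 2, 3, 5, 6}) = 1
G(44) = mex({1, 2, 3, 4, 5, 6}) = 0
G(45) = mex({0, 1, 2, 3, 4, 6, 7}) = 5
G(46) = mex({0, 1, 2, 3, 4, 7}) = 5
G(47) = mex({0, 1, 2, 3, 4, 5, 7}) = 6
Therefore G(47) = 6.

6
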